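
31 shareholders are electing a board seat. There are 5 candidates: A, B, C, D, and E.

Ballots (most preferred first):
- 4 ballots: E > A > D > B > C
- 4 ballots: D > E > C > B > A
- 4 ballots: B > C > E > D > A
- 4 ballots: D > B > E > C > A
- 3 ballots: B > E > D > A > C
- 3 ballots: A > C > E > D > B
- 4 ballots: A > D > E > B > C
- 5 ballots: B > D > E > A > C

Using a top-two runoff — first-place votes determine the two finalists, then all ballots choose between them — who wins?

Round 1 first-place votes: A 7, B 12, C 0, D 8, E 4. B and D advance.
Runoff: B is ranked above D on 12 ballots, D above B on 19.

D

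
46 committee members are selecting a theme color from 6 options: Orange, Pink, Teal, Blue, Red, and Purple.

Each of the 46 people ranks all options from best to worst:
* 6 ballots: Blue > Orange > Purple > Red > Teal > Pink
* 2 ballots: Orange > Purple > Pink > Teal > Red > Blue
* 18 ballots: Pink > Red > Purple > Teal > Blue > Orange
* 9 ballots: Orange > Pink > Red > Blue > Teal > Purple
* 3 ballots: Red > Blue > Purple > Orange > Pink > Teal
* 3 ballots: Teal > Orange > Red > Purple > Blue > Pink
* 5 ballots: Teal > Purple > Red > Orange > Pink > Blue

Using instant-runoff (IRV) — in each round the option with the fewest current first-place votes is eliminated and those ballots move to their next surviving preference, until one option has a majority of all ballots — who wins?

Orange

Round 1: Orange 11, Pink 18, Teal 8, Blue 6, Red 3, Purple 0. Purple eliminated.
Round 2: Orange 11, Pink 18, Teal 8, Blue 6, Red 3. Red eliminated.
Round 3: Orange 11, Pink 18, Teal 8, Blue 9. Teal eliminated.
Round 4: Orange 19, Pink 18, Blue 9. Blue eliminated.
Round 5: Orange 28, Pink 18. Orange has a majority (≥24).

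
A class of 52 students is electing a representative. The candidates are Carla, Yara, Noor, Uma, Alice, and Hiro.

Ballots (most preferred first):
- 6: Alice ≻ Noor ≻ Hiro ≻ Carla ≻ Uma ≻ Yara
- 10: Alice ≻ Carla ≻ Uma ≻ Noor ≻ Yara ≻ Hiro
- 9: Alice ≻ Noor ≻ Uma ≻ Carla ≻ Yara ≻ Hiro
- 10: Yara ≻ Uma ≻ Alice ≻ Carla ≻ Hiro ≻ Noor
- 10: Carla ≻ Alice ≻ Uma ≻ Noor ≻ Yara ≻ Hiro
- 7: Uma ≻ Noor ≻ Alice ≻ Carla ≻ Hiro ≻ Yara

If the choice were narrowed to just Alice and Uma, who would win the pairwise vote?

Alice is ranked above Uma on 35 ballots; Uma above Alice on 17.

Alice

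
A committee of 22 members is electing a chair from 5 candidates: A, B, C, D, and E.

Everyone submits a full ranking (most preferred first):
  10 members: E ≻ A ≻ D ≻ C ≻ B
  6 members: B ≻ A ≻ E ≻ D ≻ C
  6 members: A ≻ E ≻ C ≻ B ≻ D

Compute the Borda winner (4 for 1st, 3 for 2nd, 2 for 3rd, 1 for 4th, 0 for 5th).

A: 10×3 + 6×3 + 6×4 = 72
B: 10×0 + 6×4 + 6×1 = 30
C: 10×1 + 6×0 + 6×2 = 22
D: 10×2 + 6×1 + 6×0 = 26
E: 10×4 + 6×2 + 6×3 = 70

A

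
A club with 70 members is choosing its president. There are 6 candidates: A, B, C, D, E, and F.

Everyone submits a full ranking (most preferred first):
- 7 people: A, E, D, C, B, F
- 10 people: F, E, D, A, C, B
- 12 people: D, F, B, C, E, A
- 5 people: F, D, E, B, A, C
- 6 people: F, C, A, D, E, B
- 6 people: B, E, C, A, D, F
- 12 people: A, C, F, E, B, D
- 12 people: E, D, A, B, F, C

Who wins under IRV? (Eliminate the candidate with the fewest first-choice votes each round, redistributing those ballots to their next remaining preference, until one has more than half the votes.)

Round 1: A 19, B 6, C 0, D 12, E 12, F 21. C eliminated.
Round 2: A 19, B 6, D 12, E 12, F 21. B eliminated.
Round 3: A 19, D 12, E 18, F 21. D eliminated.
Round 4: A 19, E 18, F 33. E eliminated.
Round 5: A 37, F 33. A has a majority (≥36).

A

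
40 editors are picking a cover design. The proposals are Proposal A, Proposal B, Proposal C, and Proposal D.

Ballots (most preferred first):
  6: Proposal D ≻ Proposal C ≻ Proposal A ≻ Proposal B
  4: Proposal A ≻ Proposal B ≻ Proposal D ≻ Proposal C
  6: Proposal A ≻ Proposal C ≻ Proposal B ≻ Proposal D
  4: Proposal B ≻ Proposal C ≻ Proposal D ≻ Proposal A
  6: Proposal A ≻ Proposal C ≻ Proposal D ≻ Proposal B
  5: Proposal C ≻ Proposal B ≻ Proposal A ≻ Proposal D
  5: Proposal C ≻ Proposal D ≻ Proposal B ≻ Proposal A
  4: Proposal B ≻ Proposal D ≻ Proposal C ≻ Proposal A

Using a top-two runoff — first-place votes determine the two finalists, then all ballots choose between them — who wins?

Proposal C

Round 1 first-place votes: Proposal A 16, Proposal B 8, Proposal C 10, Proposal D 6. Proposal A and Proposal C advance.
Runoff: Proposal A is ranked above Proposal C on 16 ballots, Proposal C above Proposal A on 24.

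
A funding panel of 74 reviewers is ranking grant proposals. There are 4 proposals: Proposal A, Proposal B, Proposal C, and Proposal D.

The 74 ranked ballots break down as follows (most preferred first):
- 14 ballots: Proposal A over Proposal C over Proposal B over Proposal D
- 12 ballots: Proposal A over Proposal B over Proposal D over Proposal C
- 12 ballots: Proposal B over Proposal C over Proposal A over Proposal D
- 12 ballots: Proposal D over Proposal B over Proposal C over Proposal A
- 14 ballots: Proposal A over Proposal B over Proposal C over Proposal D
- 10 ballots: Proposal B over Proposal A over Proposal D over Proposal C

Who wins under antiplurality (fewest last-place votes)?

Last-place votes: Proposal A 12, Proposal B 0, Proposal C 22, Proposal D 40.

Proposal B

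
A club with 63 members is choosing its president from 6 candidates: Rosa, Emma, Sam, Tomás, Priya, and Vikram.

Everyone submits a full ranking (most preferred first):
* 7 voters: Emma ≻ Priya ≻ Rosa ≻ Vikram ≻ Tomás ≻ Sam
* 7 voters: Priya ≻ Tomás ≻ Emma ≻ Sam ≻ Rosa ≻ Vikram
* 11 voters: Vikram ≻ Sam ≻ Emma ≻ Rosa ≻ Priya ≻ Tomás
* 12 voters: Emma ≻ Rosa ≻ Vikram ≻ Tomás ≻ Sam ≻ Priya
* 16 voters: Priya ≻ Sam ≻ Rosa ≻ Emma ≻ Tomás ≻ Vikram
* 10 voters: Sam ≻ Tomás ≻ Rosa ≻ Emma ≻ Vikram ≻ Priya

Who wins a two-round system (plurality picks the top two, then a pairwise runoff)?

Emma

Round 1 first-place votes: Rosa 0, Emma 19, Sam 10, Tomás 0, Priya 23, Vikram 11. Priya and Emma advance.
Runoff: Priya is ranked above Emma on 23 ballots, Emma above Priya on 40.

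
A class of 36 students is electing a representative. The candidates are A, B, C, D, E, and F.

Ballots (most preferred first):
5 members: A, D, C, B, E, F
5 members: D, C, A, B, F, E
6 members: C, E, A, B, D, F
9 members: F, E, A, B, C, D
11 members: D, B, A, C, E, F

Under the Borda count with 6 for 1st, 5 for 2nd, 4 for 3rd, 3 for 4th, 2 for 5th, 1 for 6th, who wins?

A

A: 5×6 + 5×4 + 6×4 + 9×4 + 11×4 = 154
B: 5×3 + 5×3 + 6×3 + 9×3 + 11×5 = 130
C: 5×4 + 5×5 + 6×6 + 9×2 + 11×3 = 132
D: 5×5 + 5×6 + 6×2 + 9×1 + 11×6 = 142
E: 5×2 + 5×1 + 6×5 + 9×5 + 11×2 = 112
F: 5×1 + 5×2 + 6×1 + 9×6 + 11×1 = 86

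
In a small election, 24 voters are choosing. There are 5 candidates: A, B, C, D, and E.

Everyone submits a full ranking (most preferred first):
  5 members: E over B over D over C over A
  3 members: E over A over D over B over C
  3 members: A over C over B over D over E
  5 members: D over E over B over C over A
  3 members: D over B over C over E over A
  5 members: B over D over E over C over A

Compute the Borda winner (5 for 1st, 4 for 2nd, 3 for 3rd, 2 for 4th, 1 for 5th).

D

A: 5×1 + 3×4 + 3×5 + 5×1 + 3×1 + 5×1 = 45
B: 5×4 + 3×2 + 3×3 + 5×3 + 3×4 + 5×5 = 87
C: 5×2 + 3×1 + 3×4 + 5×2 + 3×3 + 5×2 = 54
D: 5×3 + 3×3 + 3×2 + 5×5 + 3×5 + 5×4 = 90
E: 5×5 + 3×5 + 3×1 + 5×4 + 3×2 + 5×3 = 84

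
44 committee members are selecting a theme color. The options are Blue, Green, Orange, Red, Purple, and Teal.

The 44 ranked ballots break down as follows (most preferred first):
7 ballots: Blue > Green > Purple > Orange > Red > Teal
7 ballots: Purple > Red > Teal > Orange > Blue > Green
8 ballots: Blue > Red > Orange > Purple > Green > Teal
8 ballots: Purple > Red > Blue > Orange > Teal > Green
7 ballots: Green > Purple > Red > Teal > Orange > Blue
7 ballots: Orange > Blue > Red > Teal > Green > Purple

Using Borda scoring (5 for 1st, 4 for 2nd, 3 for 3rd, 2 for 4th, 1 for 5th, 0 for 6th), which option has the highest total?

Blue: 7×5 + 7×1 + 8×5 + 8×3 + 7×0 + 7×4 = 134
Green: 7×4 + 7×0 + 8×1 + 8×0 + 7×5 + 7×1 = 78
Orange: 7×2 + 7×2 + 8×3 + 8×2 + 7×1 + 7×5 = 110
Red: 7×1 + 7×4 + 8×4 + 8×4 + 7×3 + 7×3 = 141
Purple: 7×3 + 7×5 + 8×2 + 8×5 + 7×4 + 7×0 = 140
Teal: 7×0 + 7×3 + 8×0 + 8×1 + 7×2 + 7×2 = 57

Red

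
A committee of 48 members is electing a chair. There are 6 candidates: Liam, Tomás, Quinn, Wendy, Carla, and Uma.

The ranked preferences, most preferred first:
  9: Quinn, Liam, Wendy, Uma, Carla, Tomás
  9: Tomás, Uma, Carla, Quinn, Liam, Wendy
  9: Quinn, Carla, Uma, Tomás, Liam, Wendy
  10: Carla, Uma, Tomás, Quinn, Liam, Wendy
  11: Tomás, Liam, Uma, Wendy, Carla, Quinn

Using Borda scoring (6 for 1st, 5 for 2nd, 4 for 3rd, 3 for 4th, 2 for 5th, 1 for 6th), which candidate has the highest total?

Uma

Liam: 9×5 + 9×2 + 9×2 + 10×2 + 11×5 = 156
Tomás: 9×1 + 9×6 + 9×3 + 10×4 + 11×6 = 196
Quinn: 9×6 + 9×3 + 9×6 + 10×3 + 11×1 = 176
Wendy: 9×4 + 9×1 + 9×1 + 10×1 + 11×3 = 97
Carla: 9×2 + 9×4 + 9×5 + 10×6 + 11×2 = 181
Uma: 9×3 + 9×5 + 9×4 + 10×5 + 11×4 = 202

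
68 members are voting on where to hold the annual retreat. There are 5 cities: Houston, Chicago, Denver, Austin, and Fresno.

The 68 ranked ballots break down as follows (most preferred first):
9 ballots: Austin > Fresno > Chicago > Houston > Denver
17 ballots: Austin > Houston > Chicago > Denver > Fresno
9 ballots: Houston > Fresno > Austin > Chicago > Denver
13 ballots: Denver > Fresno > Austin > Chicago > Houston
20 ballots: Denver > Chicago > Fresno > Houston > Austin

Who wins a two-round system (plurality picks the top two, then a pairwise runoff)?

Austin

Round 1 first-place votes: Houston 9, Chicago 0, Denver 33, Austin 26, Fresno 0. Denver and Austin advance.
Runoff: Denver is ranked above Austin on 33 ballots, Austin above Denver on 35.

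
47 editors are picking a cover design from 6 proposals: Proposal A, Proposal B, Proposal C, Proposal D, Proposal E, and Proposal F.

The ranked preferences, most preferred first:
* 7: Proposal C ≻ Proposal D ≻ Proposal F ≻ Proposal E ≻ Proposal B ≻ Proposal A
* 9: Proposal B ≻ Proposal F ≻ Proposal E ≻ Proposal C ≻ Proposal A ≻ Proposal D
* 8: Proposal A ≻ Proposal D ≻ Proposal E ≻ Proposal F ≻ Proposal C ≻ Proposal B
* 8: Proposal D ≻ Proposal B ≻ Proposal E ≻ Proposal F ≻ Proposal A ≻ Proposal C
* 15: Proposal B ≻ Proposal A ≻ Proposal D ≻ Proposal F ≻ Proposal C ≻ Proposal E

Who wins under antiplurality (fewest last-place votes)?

Last-place votes: Proposal A 7, Proposal B 8, Proposal C 8, Proposal D 9, Proposal E 15, Proposal F 0.

Proposal F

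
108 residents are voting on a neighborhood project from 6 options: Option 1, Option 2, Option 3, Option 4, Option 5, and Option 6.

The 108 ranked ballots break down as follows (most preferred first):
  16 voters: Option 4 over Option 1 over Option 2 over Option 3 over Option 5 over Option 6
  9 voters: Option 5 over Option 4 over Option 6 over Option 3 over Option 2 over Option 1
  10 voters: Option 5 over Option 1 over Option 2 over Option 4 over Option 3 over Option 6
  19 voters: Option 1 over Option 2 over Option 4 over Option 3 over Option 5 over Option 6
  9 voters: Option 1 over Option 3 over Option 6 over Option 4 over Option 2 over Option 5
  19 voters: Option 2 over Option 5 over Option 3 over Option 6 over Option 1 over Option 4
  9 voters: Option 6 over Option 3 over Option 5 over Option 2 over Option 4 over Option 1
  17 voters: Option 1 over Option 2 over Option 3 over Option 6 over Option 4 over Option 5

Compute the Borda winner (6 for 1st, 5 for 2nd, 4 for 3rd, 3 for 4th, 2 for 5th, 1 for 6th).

Option 1: 16×5 + 9×1 + 10×5 + 19×6 + 9×6 + 19×2 + 9×1 + 17×6 = 456
Option 2: 16×4 + 9×2 + 10×4 + 19×5 + 9×2 + 19×6 + 9×3 + 17×5 = 461
Option 3: 16×3 + 9×3 + 10×2 + 19×3 + 9×5 + 19×4 + 9×5 + 17×4 = 386
Option 4: 16×6 + 9×5 + 10×3 + 19×4 + 9×3 + 19×1 + 9×2 + 17×2 = 345
Option 5: 16×2 + 9×6 + 10×6 + 19×2 + 9×1 + 19×5 + 9×4 + 17×1 = 341
Option 6: 16×1 + 9×4 + 10×1 + 19×1 + 9×4 + 19×3 + 9×6 + 17×3 = 279

Option 2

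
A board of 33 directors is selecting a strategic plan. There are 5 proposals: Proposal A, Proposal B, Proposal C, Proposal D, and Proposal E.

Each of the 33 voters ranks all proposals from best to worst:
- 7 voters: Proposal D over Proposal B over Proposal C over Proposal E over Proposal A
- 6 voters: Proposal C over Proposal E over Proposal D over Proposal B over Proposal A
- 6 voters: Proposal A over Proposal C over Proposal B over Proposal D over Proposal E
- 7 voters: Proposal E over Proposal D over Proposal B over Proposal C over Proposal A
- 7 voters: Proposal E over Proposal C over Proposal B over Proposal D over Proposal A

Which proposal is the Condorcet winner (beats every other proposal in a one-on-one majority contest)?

Proposal C vs Proposal A: 27–6
Proposal C vs Proposal B: 19–14
Proposal C vs Proposal D: 19–14
Proposal C vs Proposal E: 19–14
Proposal C beats every other proposal.

Proposal C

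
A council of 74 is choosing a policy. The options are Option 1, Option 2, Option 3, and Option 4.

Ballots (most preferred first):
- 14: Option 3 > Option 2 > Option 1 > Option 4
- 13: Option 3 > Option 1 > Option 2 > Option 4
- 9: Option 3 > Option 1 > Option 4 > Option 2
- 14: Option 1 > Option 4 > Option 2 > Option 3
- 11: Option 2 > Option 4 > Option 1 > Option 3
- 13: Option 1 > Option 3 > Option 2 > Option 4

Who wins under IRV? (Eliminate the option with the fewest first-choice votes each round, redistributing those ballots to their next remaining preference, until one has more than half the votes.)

Round 1: Option 1 27, Option 2 11, Option 3 36, Option 4 0. Option 4 eliminated.
Round 2: Option 1 27, Option 2 11, Option 3 36. Option 2 eliminated.
Round 3: Option 1 38, Option 3 36. Option 1 has a majority (≥38).

Option 1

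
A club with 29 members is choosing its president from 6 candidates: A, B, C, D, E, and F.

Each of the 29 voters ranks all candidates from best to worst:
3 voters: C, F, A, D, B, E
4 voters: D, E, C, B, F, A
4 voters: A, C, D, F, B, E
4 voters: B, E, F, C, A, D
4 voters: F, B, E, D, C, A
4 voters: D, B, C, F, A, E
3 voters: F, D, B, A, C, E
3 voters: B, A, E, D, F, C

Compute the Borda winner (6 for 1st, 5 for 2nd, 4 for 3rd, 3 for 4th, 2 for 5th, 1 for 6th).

B

A: 3×4 + 4×1 + 4×6 + 4×2 + 4×1 + 4×2 + 3×3 + 3×5 = 84
B: 3×2 + 4×3 + 4×2 + 4×6 + 4×5 + 4×5 + 3×4 + 3×6 = 120
C: 3×6 + 4×4 + 4×5 + 4×3 + 4×2 + 4×4 + 3×2 + 3×1 = 99
D: 3×3 + 4×6 + 4×4 + 4×1 + 4×3 + 4×6 + 3×5 + 3×3 = 113
E: 3×1 + 4×5 + 4×1 + 4×5 + 4×4 + 4×1 + 3×1 + 3×4 = 82
F: 3×5 + 4×2 + 4×3 + 4×4 + 4×6 + 4×3 + 3×6 + 3×2 = 111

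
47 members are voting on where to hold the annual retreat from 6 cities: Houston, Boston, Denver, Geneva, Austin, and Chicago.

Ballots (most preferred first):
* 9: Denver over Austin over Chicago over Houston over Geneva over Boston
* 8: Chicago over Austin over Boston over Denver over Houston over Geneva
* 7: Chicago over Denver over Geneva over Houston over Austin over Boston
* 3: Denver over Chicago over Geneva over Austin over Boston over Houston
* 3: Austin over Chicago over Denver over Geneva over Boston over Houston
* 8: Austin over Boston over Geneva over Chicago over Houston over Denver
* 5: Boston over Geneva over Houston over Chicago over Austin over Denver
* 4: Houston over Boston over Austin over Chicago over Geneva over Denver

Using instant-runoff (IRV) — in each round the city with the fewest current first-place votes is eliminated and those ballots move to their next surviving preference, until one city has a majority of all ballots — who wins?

Round 1: Houston 4, Boston 5, Denver 12, Geneva 0, Austin 11, Chicago 15. Geneva eliminated.
Round 2: Houston 4, Boston 5, Denver 12, Austin 11, Chicago 15. Houston eliminated.
Round 3: Boston 9, Denver 12, Austin 11, Chicago 15. Boston eliminated.
Round 4: Denver 12, Austin 15, Chicago 20. Denver eliminated.
Round 5: Austin 24, Chicago 23. Austin has a majority (≥24).

Austin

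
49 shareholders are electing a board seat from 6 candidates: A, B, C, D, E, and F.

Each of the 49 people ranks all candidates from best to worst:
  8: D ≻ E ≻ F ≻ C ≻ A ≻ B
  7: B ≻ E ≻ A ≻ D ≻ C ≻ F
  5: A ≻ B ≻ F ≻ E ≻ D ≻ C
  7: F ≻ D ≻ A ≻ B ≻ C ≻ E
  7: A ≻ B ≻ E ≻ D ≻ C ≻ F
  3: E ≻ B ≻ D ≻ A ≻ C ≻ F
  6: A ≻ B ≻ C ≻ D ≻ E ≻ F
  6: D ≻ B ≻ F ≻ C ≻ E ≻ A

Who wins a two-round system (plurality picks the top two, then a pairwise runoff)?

A

Round 1 first-place votes: A 18, B 7, C 0, D 14, E 3, F 7. A and D advance.
Runoff: A is ranked above D on 25 ballots, D above A on 24.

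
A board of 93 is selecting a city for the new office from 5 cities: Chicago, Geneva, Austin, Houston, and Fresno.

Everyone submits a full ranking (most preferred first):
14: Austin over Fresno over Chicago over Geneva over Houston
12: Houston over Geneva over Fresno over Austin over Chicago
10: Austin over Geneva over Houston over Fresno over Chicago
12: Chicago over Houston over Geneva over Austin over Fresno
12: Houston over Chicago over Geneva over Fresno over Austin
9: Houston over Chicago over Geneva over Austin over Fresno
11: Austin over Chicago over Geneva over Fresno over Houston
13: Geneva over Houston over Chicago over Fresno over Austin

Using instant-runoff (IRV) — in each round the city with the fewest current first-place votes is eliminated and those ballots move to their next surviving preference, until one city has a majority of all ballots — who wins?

Houston

Round 1: Chicago 12, Geneva 13, Austin 35, Houston 33, Fresno 0. Fresno eliminated.
Round 2: Chicago 12, Geneva 13, Austin 35, Houston 33. Chicago eliminated.
Round 3: Geneva 13, Austin 35, Houston 45. Geneva eliminated.
Round 4: Austin 35, Houston 58. Houston has a majority (≥47).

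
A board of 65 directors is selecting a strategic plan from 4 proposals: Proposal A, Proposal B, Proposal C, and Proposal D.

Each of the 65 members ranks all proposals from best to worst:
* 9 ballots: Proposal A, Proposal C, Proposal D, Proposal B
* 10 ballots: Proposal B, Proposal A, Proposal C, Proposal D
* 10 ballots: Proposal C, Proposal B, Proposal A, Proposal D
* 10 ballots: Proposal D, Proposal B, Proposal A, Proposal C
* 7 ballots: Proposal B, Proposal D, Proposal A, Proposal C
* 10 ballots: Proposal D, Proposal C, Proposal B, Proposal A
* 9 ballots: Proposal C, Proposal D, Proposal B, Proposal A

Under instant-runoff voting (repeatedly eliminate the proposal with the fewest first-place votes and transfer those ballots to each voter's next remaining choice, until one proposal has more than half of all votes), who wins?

Round 1: Proposal A 9, Proposal B 17, Proposal C 19, Proposal D 20. Proposal A eliminated.
Round 2: Proposal B 17, Proposal C 28, Proposal D 20. Proposal B eliminated.
Round 3: Proposal C 38, Proposal D 27. Proposal C has a majority (≥33).

Proposal C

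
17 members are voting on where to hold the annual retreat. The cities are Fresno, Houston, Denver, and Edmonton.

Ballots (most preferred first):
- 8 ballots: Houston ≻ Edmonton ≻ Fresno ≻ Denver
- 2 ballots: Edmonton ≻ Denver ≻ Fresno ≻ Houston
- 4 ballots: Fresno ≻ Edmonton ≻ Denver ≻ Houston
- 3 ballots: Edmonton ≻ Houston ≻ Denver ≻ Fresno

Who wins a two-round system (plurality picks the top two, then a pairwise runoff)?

Round 1 first-place votes: Fresno 4, Houston 8, Denver 0, Edmonton 5. Houston and Edmonton advance.
Runoff: Houston is ranked above Edmonton on 8 ballots, Edmonton above Houston on 9.

Edmonton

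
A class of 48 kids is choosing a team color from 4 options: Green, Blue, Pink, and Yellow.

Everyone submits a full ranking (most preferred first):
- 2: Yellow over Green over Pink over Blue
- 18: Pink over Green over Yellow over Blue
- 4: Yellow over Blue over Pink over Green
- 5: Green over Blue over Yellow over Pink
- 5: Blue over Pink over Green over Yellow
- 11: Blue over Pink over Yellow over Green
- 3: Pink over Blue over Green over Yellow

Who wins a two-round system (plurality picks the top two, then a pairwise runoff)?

Blue

Round 1 first-place votes: Green 5, Blue 16, Pink 21, Yellow 6. Pink and Blue advance.
Runoff: Pink is ranked above Blue on 23 ballots, Blue above Pink on 25.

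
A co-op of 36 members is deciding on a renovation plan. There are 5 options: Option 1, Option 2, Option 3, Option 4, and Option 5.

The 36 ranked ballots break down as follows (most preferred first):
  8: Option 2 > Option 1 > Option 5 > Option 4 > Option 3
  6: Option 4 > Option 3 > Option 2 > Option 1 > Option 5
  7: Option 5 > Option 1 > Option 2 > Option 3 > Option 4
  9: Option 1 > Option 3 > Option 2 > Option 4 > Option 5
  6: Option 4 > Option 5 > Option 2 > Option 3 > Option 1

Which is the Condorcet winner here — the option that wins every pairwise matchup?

Option 2 vs Option 1: 20–16
Option 2 vs Option 3: 21–15
Option 2 vs Option 4: 24–12
Option 2 vs Option 5: 23–13
Option 2 beats every other option.

Option 2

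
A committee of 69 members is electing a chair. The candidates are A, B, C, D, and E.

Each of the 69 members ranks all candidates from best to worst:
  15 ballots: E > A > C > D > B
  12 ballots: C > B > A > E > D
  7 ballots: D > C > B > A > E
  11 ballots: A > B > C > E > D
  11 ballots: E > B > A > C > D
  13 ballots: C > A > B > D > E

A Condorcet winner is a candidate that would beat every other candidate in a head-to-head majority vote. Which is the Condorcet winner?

A vs B: 39–30
A vs C: 37–32
A vs D: 62–7
A vs E: 43–26
A beats every other candidate.

A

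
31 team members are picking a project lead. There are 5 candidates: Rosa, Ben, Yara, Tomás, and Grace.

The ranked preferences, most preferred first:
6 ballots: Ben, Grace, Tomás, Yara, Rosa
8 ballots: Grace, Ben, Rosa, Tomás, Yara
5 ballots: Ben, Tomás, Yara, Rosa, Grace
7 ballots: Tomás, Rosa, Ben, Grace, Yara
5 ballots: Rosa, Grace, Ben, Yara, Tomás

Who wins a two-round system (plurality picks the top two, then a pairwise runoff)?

Ben

Round 1 first-place votes: Rosa 5, Ben 11, Yara 0, Tomás 7, Grace 8. Ben and Grace advance.
Runoff: Ben is ranked above Grace on 18 ballots, Grace above Ben on 13.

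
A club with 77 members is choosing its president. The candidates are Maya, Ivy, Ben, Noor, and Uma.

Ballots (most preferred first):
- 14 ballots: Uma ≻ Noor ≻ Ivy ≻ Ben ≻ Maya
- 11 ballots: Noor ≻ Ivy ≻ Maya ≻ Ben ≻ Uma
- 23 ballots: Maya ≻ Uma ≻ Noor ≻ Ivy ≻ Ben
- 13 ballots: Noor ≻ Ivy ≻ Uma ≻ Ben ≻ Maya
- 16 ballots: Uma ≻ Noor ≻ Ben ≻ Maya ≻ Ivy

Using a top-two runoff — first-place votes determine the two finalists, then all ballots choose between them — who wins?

Uma

Round 1 first-place votes: Maya 23, Ivy 0, Ben 0, Noor 24, Uma 30. Uma and Noor advance.
Runoff: Uma is ranked above Noor on 53 ballots, Noor above Uma on 24.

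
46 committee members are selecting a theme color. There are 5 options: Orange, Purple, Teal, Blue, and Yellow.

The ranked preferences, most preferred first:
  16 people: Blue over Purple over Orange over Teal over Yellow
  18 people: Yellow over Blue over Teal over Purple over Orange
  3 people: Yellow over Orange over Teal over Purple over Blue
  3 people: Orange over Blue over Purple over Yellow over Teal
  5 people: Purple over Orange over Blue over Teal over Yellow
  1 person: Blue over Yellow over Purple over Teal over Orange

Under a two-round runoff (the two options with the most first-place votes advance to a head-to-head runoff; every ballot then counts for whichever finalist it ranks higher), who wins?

Round 1 first-place votes: Orange 3, Purple 5, Teal 0, Blue 17, Yellow 21. Yellow and Blue advance.
Runoff: Yellow is ranked above Blue on 21 ballots, Blue above Yellow on 25.

Blue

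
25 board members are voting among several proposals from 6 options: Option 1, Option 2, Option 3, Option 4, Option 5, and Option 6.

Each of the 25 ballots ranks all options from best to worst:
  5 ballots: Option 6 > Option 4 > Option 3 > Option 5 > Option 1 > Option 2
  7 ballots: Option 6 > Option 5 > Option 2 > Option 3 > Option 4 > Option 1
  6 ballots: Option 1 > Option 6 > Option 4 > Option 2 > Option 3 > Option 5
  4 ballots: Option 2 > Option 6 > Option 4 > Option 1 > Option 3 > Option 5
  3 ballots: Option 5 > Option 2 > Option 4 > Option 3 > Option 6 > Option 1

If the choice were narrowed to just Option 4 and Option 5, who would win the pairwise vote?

Option 4 is ranked above Option 5 on 15 ballots; Option 5 above Option 4 on 10.

Option 4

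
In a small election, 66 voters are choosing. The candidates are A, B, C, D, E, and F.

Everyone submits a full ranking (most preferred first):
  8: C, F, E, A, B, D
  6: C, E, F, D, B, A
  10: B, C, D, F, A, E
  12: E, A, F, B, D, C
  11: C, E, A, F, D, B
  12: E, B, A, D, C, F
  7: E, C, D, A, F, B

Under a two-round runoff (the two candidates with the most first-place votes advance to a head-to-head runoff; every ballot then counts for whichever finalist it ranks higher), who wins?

C

Round 1 first-place votes: A 0, B 10, C 25, D 0, E 31, F 0. E and C advance.
Runoff: E is ranked above C on 31 ballots, C above E on 35.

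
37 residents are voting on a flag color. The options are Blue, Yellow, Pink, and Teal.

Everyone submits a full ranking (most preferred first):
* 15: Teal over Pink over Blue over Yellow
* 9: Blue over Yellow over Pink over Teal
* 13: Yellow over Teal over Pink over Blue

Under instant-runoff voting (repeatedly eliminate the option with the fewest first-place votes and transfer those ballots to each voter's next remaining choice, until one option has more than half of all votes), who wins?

Yellow

Round 1: Blue 9, Yellow 13, Pink 0, Teal 15. Pink eliminated.
Round 2: Blue 9, Yellow 13, Teal 15. Blue eliminated.
Round 3: Yellow 22, Teal 15. Yellow has a majority (≥19).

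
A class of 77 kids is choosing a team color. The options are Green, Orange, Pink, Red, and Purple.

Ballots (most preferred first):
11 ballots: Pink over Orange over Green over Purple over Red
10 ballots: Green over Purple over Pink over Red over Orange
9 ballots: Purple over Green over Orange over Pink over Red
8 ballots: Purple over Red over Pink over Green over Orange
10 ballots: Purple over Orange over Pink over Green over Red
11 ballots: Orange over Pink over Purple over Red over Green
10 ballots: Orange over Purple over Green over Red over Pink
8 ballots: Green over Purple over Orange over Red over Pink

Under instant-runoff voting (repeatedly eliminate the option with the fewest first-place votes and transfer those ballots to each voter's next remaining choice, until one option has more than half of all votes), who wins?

Round 1: Green 18, Orange 21, Pink 11, Red 0, Purple 27. Red eliminated.
Round 2: Green 18, Orange 21, Pink 11, Purple 27. Pink eliminated.
Round 3: Green 18, Orange 32, Purple 27. Green eliminated.
Round 4: Orange 32, Purple 45. Purple has a majority (≥39).

Purple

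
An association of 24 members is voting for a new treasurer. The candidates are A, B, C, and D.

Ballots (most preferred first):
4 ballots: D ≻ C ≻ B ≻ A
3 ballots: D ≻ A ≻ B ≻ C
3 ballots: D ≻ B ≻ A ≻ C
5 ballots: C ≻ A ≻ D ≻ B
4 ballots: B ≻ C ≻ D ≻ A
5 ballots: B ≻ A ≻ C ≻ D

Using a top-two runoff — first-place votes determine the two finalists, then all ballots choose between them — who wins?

D

Round 1 first-place votes: A 0, B 9, C 5, D 10. D and B advance.
Runoff: D is ranked above B on 15 ballots, B above D on 9.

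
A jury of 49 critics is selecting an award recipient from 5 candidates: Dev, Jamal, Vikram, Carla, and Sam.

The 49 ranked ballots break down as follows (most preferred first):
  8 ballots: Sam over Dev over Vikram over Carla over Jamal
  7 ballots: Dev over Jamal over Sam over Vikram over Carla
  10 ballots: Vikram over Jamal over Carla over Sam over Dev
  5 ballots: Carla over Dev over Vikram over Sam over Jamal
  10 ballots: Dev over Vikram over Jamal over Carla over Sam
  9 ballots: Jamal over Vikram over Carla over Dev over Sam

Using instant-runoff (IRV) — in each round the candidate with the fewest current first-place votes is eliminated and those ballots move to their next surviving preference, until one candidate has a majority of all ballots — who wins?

Round 1: Dev 17, Jamal 9, Vikram 10, Carla 5, Sam 8. Carla eliminated.
Round 2: Dev 22, Jamal 9, Vikram 10, Sam 8. Sam eliminated.
Round 3: Dev 30, Jamal 9, Vikram 10. Dev has a majority (≥25).

Dev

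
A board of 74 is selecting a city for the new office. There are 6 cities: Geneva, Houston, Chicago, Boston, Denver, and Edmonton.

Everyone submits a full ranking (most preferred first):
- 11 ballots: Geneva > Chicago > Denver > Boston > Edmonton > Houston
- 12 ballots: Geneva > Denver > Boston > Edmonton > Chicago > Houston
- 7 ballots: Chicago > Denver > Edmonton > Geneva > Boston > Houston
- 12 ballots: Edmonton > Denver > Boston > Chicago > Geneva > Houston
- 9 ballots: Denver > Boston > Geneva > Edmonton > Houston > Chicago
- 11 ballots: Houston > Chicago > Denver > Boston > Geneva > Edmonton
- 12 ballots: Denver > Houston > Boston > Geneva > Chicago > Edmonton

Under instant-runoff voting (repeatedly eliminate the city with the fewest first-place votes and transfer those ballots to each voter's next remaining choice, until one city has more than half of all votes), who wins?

Denver

Round 1: Geneva 23, Houston 11, Chicago 7, Boston 0, Denver 21, Edmonton 12. Boston eliminated.
Round 2: Geneva 23, Houston 11, Chicago 7, Denver 21, Edmonton 12. Chicago eliminated.
Round 3: Geneva 23, Houston 11, Denver 28, Edmonton 12. Houston eliminated.
Round 4: Geneva 23, Denver 39, Edmonton 12. Denver has a majority (≥38).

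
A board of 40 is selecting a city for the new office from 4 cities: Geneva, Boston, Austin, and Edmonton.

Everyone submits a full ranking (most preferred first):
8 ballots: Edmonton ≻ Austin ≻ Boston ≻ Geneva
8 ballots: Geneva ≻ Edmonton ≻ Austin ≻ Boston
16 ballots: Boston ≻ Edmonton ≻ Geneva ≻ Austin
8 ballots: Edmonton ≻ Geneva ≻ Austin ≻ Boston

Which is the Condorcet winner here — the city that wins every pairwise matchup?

Edmonton

Edmonton vs Geneva: 32–8
Edmonton vs Boston: 24–16
Edmonton vs Austin: 40–0
Edmonton beats every other city.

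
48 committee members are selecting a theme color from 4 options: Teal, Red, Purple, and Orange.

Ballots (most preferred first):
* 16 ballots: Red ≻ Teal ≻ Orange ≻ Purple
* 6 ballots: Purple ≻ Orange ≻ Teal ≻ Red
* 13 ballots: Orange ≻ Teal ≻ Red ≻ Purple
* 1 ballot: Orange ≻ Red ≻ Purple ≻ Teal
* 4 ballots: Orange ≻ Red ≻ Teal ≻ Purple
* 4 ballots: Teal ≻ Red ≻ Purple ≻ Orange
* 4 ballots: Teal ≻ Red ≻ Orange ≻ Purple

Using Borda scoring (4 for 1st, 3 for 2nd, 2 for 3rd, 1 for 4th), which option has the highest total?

Teal

Teal: 16×3 + 6×2 + 13×3 + 1×1 + 4×2 + 4×4 + 4×4 = 140
Red: 16×4 + 6×1 + 13×2 + 1×3 + 4×3 + 4×3 + 4×3 = 135
Purple: 16×1 + 6×4 + 13×1 + 1×2 + 4×1 + 4×2 + 4×1 = 71
Orange: 16×2 + 6×3 + 13×4 + 1×4 + 4×4 + 4×1 + 4×2 = 134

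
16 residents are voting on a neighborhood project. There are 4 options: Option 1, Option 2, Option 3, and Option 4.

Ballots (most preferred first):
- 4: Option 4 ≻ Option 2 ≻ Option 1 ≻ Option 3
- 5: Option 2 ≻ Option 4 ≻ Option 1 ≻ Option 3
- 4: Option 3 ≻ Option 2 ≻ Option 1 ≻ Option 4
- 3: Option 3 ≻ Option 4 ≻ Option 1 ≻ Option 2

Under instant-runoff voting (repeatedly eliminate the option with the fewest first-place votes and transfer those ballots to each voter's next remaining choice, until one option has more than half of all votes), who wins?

Option 2

Round 1: Option 1 0, Option 2 5, Option 3 7, Option 4 4. Option 1 eliminated.
Round 2: Option 2 5, Option 3 7, Option 4 4. Option 4 eliminated.
Round 3: Option 2 9, Option 3 7. Option 2 has a majority (≥9).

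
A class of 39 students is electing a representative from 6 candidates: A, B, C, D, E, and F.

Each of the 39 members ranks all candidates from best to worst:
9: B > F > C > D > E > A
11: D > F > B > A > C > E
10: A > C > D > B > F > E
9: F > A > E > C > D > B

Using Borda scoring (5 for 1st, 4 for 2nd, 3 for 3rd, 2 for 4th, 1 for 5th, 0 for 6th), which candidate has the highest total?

F

A: 9×0 + 11×2 + 10×5 + 9×4 = 108
B: 9×5 + 11×3 + 10×2 + 9×0 = 98
C: 9×3 + 11×1 + 10×4 + 9×2 = 96
D: 9×2 + 11×5 + 10×3 + 9×1 = 112
E: 9×1 + 11×0 + 10×0 + 9×3 = 36
F: 9×4 + 11×4 + 10×1 + 9×5 = 135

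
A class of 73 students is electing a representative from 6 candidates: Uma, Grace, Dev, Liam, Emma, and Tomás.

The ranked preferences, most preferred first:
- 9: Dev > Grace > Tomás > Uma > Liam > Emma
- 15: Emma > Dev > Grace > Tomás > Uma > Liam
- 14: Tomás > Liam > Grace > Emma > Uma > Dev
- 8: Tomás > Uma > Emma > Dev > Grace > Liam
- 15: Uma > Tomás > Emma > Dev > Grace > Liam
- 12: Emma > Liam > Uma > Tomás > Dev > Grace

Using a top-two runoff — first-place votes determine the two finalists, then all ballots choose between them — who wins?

Tomás

Round 1 first-place votes: Uma 15, Grace 0, Dev 9, Liam 0, Emma 27, Tomás 22. Emma and Tomás advance.
Runoff: Emma is ranked above Tomás on 27 ballots, Tomás above Emma on 46.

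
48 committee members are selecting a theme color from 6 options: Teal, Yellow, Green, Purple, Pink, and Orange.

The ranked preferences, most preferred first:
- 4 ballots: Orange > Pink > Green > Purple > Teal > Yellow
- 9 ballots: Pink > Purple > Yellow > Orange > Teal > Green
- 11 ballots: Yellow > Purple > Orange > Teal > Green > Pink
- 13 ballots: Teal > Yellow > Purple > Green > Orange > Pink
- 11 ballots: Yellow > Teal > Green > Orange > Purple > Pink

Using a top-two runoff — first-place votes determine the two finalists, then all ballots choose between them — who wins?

Round 1 first-place votes: Teal 13, Yellow 22, Green 0, Purple 0, Pink 9, Orange 4. Yellow and Teal advance.
Runoff: Yellow is ranked above Teal on 31 ballots, Teal above Yellow on 17.

Yellow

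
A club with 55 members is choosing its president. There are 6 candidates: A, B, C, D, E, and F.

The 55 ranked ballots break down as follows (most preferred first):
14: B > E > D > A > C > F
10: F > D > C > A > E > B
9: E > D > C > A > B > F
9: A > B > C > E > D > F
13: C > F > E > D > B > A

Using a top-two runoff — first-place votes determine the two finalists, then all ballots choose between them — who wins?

C

Round 1 first-place votes: A 9, B 14, C 13, D 0, E 9, F 10. B and C advance.
Runoff: B is ranked above C on 23 ballots, C above B on 32.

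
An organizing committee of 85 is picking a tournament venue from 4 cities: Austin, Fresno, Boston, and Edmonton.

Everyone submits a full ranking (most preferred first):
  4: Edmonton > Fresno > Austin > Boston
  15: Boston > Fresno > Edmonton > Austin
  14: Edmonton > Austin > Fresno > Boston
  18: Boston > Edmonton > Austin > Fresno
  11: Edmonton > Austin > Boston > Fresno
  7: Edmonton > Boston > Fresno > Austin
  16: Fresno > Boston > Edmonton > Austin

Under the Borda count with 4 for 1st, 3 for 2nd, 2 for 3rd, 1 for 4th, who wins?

Edmonton

Austin: 4×2 + 15×1 + 14×3 + 18×2 + 11×3 + 7×1 + 16×1 = 157
Fresno: 4×3 + 15×3 + 14×2 + 18×1 + 11×1 + 7×2 + 16×4 = 192
Boston: 4×1 + 15×4 + 14×1 + 18×4 + 11×2 + 7×3 + 16×3 = 241
Edmonton: 4×4 + 15×2 + 14×4 + 18×3 + 11×4 + 7×4 + 16×2 = 260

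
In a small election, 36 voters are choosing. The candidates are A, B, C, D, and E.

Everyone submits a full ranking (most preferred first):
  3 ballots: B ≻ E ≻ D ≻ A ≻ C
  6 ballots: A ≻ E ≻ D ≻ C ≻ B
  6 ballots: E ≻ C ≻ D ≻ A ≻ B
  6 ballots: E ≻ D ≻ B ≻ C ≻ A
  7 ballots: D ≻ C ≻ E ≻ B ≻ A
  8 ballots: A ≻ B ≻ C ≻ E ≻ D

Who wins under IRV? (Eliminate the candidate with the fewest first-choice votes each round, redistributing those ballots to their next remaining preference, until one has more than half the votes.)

Round 1: A 14, B 3, C 0, D 7, E 12. C eliminated.
Round 2: A 14, B 3, D 7, E 12. B eliminated.
Round 3: A 14, D 7, E 15. D eliminated.
Round 4: A 14, E 22. E has a majority (≥19).

E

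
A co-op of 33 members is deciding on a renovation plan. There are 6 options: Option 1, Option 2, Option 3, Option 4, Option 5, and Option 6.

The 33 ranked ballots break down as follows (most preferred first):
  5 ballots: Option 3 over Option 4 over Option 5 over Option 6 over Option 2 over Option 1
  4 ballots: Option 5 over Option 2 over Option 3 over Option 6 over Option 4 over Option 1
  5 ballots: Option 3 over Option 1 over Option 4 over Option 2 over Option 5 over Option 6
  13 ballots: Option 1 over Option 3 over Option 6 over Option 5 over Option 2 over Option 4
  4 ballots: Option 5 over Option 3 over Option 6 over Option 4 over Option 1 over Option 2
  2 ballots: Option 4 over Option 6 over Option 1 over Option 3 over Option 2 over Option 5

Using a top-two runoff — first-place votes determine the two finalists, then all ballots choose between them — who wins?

Option 3

Round 1 first-place votes: Option 1 13, Option 2 0, Option 3 10, Option 4 2, Option 5 8, Option 6 0. Option 1 and Option 3 advance.
Runoff: Option 1 is ranked above Option 3 on 15 ballots, Option 3 above Option 1 on 18.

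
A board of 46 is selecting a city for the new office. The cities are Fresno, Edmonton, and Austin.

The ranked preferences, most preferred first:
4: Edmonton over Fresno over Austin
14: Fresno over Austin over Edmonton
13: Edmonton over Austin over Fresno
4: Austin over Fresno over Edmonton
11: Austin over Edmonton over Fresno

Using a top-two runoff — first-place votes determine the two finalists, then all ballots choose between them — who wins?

Austin

Round 1 first-place votes: Fresno 14, Edmonton 17, Austin 15. Edmonton and Austin advance.
Runoff: Edmonton is ranked above Austin on 17 ballots, Austin above Edmonton on 29.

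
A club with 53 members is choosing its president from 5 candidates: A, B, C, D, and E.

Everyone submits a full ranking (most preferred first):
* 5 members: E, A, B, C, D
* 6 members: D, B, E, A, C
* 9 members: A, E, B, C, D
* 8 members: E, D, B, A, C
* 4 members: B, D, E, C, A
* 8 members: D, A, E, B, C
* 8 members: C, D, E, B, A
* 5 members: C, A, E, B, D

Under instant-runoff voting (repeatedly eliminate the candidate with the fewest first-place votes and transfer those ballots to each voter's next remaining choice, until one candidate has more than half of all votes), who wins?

Round 1: A 9, B 4, C 13, D 14, E 13. B eliminated.
Round 2: A 9, C 13, D 18, E 13. A eliminated.
Round 3: C 13, D 18, E 22. C eliminated.
Round 4: D 26, E 27. E has a majority (≥27).

E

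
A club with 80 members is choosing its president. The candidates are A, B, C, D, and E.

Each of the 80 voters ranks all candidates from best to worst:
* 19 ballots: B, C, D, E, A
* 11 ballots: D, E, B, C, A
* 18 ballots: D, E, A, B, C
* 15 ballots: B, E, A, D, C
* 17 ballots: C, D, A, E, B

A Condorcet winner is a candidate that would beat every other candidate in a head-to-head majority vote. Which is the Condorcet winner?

D

D vs A: 65–15
D vs B: 46–34
D vs C: 44–36
D vs E: 65–15
D beats every other candidate.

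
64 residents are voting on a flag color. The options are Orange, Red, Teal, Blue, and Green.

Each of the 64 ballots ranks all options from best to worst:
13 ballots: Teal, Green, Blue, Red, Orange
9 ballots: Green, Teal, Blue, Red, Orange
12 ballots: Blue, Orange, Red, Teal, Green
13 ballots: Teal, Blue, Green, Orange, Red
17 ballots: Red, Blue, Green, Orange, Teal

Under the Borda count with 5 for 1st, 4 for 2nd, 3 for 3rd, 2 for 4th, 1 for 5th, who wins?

Orange: 13×1 + 9×1 + 12×4 + 13×2 + 17×2 = 130
Red: 13×2 + 9×2 + 12×3 + 13×1 + 17×5 = 178
Teal: 13×5 + 9×4 + 12×2 + 13×5 + 17×1 = 207
Blue: 13×3 + 9×3 + 12×5 + 13×4 + 17×4 = 246
Green: 13×4 + 9×5 + 12×1 + 13×3 + 17×3 = 199

Blue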